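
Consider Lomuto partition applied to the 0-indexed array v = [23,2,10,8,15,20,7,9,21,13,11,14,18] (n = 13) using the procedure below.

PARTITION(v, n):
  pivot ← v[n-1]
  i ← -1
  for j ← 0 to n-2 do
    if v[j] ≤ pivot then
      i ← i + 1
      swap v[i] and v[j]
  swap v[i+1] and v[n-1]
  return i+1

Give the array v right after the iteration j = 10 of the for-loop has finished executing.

pivot = v[12] = 18; i = -1
j=0: v[0]=23 > 18 → no swap
j=1: v[1]=2 ≤ 18 → i=0, swap v[0],v[1] → [2,23,10,8,15,20,7,9,21,13,11,14,18]
j=2: v[2]=10 ≤ 18 → i=1, swap v[1],v[2] → [2,10,23,8,15,20,7,9,21,13,11,14,18]
j=3: v[3]=8 ≤ 18 → i=2, swap v[2],v[3] → [2,10,8,23,15,20,7,9,21,13,11,14,18]
j=4: v[4]=15 ≤ 18 → i=3, swap v[3],v[4] → [2,10,8,15,23,20,7,9,21,13,11,14,18]
j=5: v[5]=20 > 18 → no swap
j=6: v[6]=7 ≤ 18 → i=4, swap v[4],v[6] → [2,10,8,15,7,20,23,9,21,13,11,14,18]
j=7: v[7]=9 ≤ 18 → i=5, swap v[5],v[7] → [2,10,8,15,7,9,23,20,21,13,11,14,18]
j=8: v[8]=21 > 18 → no swap
j=9: v[9]=13 ≤ 18 → i=6, swap v[6],v[9] → [2,10,8,15,7,9,13,20,21,23,11,14,18]
j=10: v[10]=11 ≤ 18 → i=7, swap v[7],v[10] → [2,10,8,15,7,9,13,11,21,23,20,14,18]
(after j=10) v = [2,10,8,15,7,9,13,11,21,23,20,14,18]

[2,10,8,15,7,9,13,11,21,23,20,14,18]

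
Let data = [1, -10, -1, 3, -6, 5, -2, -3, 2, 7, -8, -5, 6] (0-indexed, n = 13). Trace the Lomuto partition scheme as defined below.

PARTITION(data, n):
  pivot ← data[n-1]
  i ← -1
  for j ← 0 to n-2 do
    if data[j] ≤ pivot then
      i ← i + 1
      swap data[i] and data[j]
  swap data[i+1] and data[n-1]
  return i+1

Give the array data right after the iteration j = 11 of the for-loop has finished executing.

pivot = data[12] = 6; i = -1
j=0: data[0]=1 ≤ 6 → i=0, swap data[0],data[0] (no change) → [1, -10, -1, 3, -6, 5, -2, -3, 2, 7, -8, -5, 6]
j=1: data[1]=-10 ≤ 6 → i=1, swap data[1],data[1] (no change) → [1, -10, -1, 3, -6, 5, -2, -3, 2, 7, -8, -5, 6]
j=2: data[2]=-1 ≤ 6 → i=2, swap data[2],data[2] (no change) → [1, -10, -1, 3, -6, 5, -2, -3, 2, 7, -8, -5, 6]
j=3: data[3]=3 ≤ 6 → i=3, swap data[3],data[3] (no change) → [1, -10, -1, 3, -6, 5, -2, -3, 2, 7, -8, -5, 6]
j=4: data[4]=-6 ≤ 6 → i=4, swap data[4],data[4] (no change) → [1, -10, -1, 3, -6, 5, -2, -3, 2, 7, -8, -5, 6]
j=5: data[5]=5 ≤ 6 → i=5, swap data[5],data[5] (no change) → [1, -10, -1, 3, -6, 5, -2, -3, 2, 7, -8, -5, 6]
j=6: data[6]=-2 ≤ 6 → i=6, swap data[6],data[6] (no change) → [1, -10, -1, 3, -6, 5, -2, -3, 2, 7, -8, -5, 6]
j=7: data[7]=-3 ≤ 6 → i=7, swap data[7],data[7] (no change) → [1, -10, -1, 3, -6, 5, -2, -3, 2, 7, -8, -5, 6]
j=8: data[8]=2 ≤ 6 → i=8, swap data[8],data[8] (no change) → [1, -10, -1, 3, -6, 5, -2, -3, 2, 7, -8, -5, 6]
j=9: data[9]=7 > 6 → no swap
j=10: data[10]=-8 ≤ 6 → i=9, swap data[9],data[10] → [1, -10, -1, 3, -6, 5, -2, -3, 2, -8, 7, -5, 6]
j=11: data[11]=-5 ≤ 6 → i=10, swap data[10],data[11] → [1, -10, -1, 3, -6, 5, -2, -3, 2, -8, -5, 7, 6]
(after j=11) data = [1, -10, -1, 3, -6, 5, -2, -3, 2, -8, -5, 7, 6]

[1, -10, -1, 3, -6, 5, -2, -3, 2, -8, -5, 7, 6]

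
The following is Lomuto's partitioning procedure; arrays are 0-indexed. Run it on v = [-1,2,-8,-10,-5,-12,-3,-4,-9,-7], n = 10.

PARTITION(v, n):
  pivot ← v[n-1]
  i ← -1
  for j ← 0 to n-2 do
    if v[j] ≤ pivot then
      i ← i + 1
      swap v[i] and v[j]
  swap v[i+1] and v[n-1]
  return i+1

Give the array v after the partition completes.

pivot=-7, i=-1
j=0: -1>-7, skip
j=1: 2>-7, skip
j=2: -8≤-7, i=0, swap(0,2) ⇒ [-8,2,-1,-10,-5,-12,-3,-4,-9,-7]
j=3: -10≤-7, i=1, swap(1,3) ⇒ [-8,-10,-1,2,-5,-12,-3,-4,-9,-7]
j=4: -5>-7, skip
j=5: -12≤-7, i=2, swap(2,5) ⇒ [-8,-10,-12,2,-5,-1,-3,-4,-9,-7]
j=6: -3>-7, skip
j=7: -4>-7, skip
j=8: -9≤-7, i=3, swap(3,8) ⇒ [-8,-10,-12,-9,-5,-1,-3,-4,2,-7]
swap(4,9) ⇒ [-8,-10,-12,-9,-7,-1,-3,-4,2,-5]; return 4

[-8,-10,-12,-9,-7,-1,-3,-4,2,-5]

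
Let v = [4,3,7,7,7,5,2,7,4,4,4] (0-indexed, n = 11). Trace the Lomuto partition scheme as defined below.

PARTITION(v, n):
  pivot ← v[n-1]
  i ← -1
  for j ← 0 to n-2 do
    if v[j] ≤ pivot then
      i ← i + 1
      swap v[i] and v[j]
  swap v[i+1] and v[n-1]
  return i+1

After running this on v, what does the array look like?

[4,3,2,4,4,4,7,7,7,7,5]

pivot=4, i=-1
j=0: 4≤4, i=0, swap(0,0) ⇒ [4,3,7,7,7,5,2,7,4,4,4]
j=1: 3≤4, i=1, swap(1,1) ⇒ [4,3,7,7,7,5,2,7,4,4,4]
j=2: 7>4, skip
j=3: 7>4, skip
j=4: 7>4, skip
j=5: 5>4, skip
j=6: 2≤4, i=2, swap(2,6) ⇒ [4,3,2,7,7,5,7,7,4,4,4]
j=7: 7>4, skip
j=8: 4≤4, i=3, swap(3,8) ⇒ [4,3,2,4,7,5,7,7,7,4,4]
j=9: 4≤4, i=4, swap(4,9) ⇒ [4,3,2,4,4,5,7,7,7,7,4]
swap(5,10) ⇒ [4,3,2,4,4,4,7,7,7,7,5]; return 5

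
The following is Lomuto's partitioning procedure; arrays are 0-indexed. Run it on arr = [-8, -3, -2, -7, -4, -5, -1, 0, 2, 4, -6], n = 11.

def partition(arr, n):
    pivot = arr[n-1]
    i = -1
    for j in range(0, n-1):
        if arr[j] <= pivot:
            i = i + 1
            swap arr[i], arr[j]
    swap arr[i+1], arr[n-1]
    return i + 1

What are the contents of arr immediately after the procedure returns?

pivot=-6, i=-1
j=0: -8≤-6, i=0, swap(0,0) ⇒ [-8, -3, -2, -7, -4, -5, -1, 0, 2, 4, -6]
j=1: -3>-6, skip
j=2: -2>-6, skip
j=3: -7≤-6, i=1, swap(1,3) ⇒ [-8, -7, -2, -3, -4, -5, -1, 0, 2, 4, -6]
j=4: -4>-6, skip
j=5: -5>-6, skip
j=6: -1>-6, skip
j=7: 0>-6, skip
j=8: 2>-6, skip
j=9: 4>-6, skip
swap(2,10) ⇒ [-8, -7, -6, -3, -4, -5, -1, 0, 2, 4, -2]; return 2

[-8, -7, -6, -3, -4, -5, -1, 0, 2, 4, -2]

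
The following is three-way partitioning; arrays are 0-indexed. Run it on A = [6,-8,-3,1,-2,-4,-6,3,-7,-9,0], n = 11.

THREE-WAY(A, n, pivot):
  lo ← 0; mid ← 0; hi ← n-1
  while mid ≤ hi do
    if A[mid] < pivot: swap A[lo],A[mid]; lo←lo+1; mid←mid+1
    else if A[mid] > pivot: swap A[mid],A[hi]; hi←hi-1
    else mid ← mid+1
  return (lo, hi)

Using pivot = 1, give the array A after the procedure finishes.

pivot = 1; lo=0, mid=0, hi=10
A[mid]=6>1: swap A[0],A[10]; hi=9 → [0,-8,-3,1,-2,-4,-6,3,-7,-9,6]
A[mid]=0<1: swap A[0],A[0]; lo=1,mid=1 → [0,-8,-3,1,-2,-4,-6,3,-7,-9,6]
A[mid]=-8<1: swap A[1],A[1]; lo=2,mid=2 → [0,-8,-3,1,-2,-4,-6,3,-7,-9,6]
A[mid]=-3<1: swap A[2],A[2]; lo=3,mid=3 → [0,-8,-3,1,-2,-4,-6,3,-7,-9,6]
A[mid]=1=1: mid=4
A[mid]=-2<1: swap A[3],A[4]; lo=4,mid=5 → [0,-8,-3,-2,1,-4,-6,3,-7,-9,6]
A[mid]=-4<1: swap A[4],A[5]; lo=5,mid=6 → [0,-8,-3,-2,-4,1,-6,3,-7,-9,6]
A[mid]=-6<1: swap A[5],A[6]; lo=6,mid=7 → [0,-8,-3,-2,-4,-6,1,3,-7,-9,6]
A[mid]=3>1: swap A[7],A[9]; hi=8 → [0,-8,-3,-2,-4,-6,1,-9,-7,3,6]
A[mid]=-9<1: swap A[6],A[7]; lo=7,mid=8 → [0,-8,-3,-2,-4,-6,-9,1,-7,3,6]
A[mid]=-7<1: swap A[7],A[8]; lo=8,mid=9 → [0,-8,-3,-2,-4,-6,-9,-7,1,3,6]
end: lo=8, hi=8; A = [0,-8,-3,-2,-4,-6,-9,-7,1,3,6]

[0,-8,-3,-2,-4,-6,-9,-7,1,3,6]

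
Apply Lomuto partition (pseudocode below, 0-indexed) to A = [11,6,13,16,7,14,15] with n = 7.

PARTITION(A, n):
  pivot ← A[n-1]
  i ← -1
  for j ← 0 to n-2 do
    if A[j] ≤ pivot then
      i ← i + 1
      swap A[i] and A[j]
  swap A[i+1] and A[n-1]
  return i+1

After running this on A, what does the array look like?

[11,6,13,7,14,15,16]

pivot=15, i=-1
j=0: 11≤15, i=0, swap(0,0) ⇒ [11,6,13,16,7,14,15]
j=1: 6≤15, i=1, swap(1,1) ⇒ [11,6,13,16,7,14,15]
j=2: 13≤15, i=2, swap(2,2) ⇒ [11,6,13,16,7,14,15]
j=3: 16>15, skip
j=4: 7≤15, i=3, swap(3,4) ⇒ [11,6,13,7,16,14,15]
j=5: 14≤15, i=4, swap(4,5) ⇒ [11,6,13,7,14,16,15]
swap(5,6) ⇒ [11,6,13,7,14,15,16]; return 5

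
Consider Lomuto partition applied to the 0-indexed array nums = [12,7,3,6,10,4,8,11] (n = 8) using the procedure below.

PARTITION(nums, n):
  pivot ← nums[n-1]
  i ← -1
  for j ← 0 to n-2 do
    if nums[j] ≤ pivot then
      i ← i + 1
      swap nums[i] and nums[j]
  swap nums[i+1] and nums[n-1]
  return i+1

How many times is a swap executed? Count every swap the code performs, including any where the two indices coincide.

7

pivot=11, i=-1
j=0: 12>11, skip
j=1: 7≤11, i=0, swap(0,1) ⇒ [7,12,3,6,10,4,8,11]
j=2: 3≤11, i=1, swap(1,2) ⇒ [7,3,12,6,10,4,8,11]
j=3: 6≤11, i=2, swap(2,3) ⇒ [7,3,6,12,10,4,8,11]
j=4: 10≤11, i=3, swap(3,4) ⇒ [7,3,6,10,12,4,8,11]
j=5: 4≤11, i=4, swap(4,5) ⇒ [7,3,6,10,4,12,8,11]
j=6: 8≤11, i=5, swap(5,6) ⇒ [7,3,6,10,4,8,12,11]
swap(6,7) ⇒ [7,3,6,10,4,8,11,12]; return 6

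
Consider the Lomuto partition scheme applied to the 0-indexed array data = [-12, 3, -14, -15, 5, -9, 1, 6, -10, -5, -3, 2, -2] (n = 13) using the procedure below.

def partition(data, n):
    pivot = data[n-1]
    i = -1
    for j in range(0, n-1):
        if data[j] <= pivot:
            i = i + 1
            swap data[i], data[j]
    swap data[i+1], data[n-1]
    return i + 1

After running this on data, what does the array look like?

[-12, -14, -15, -9, -10, -5, -3, -2, 5, 3, 1, 2, 6]

pivot=-2, i=-1
j=0: -12≤-2, i=0, swap(0,0) ⇒ [-12, 3, -14, -15, 5, -9, 1, 6, -10, -5, -3, 2, -2]
j=1: 3>-2, skip
j=2: -14≤-2, i=1, swap(1,2) ⇒ [-12, -14, 3, -15, 5, -9, 1, 6, -10, -5, -3, 2, -2]
j=3: -15≤-2, i=2, swap(2,3) ⇒ [-12, -14, -15, 3, 5, -9, 1, 6, -10, -5, -3, 2, -2]
j=4: 5>-2, skip
j=5: -9≤-2, i=3, swap(3,5) ⇒ [-12, -14, -15, -9, 5, 3, 1, 6, -10, -5, -3, 2, -2]
j=6: 1>-2, skip
j=7: 6>-2, skip
j=8: -10≤-2, i=4, swap(4,8) ⇒ [-12, -14, -15, -9, -10, 3, 1, 6, 5, -5, -3, 2, -2]
j=9: -5≤-2, i=5, swap(5,9) ⇒ [-12, -14, -15, -9, -10, -5, 1, 6, 5, 3, -3, 2, -2]
j=10: -3≤-2, i=6, swap(6,10) ⇒ [-12, -14, -15, -9, -10, -5, -3, 6, 5, 3, 1, 2, -2]
j=11: 2>-2, skip
swap(7,12) ⇒ [-12, -14, -15, -9, -10, -5, -3, -2, 5, 3, 1, 2, 6]; return 7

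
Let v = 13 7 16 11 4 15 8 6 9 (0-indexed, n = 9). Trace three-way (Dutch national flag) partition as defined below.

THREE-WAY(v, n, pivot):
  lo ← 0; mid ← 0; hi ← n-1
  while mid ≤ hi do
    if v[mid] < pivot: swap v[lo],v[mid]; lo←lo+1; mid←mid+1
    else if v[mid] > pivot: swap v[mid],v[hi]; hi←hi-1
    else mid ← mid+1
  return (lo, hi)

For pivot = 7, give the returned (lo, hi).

(2, 2)

pivot = 7; lo=0, mid=0, hi=8
v[mid]=13>7: swap v[0],v[8]; hi=7 → 9 7 16 11 4 15 8 6 13
v[mid]=9>7: swap v[0],v[7]; hi=6 → 6 7 16 11 4 15 8 9 13
v[mid]=6<7: swap v[0],v[0]; lo=1,mid=1 → 6 7 16 11 4 15 8 9 13
v[mid]=7=7: mid=2
v[mid]=16>7: swap v[2],v[6]; hi=5 → 6 7 8 11 4 15 16 9 13
v[mid]=8>7: swap v[2],v[5]; hi=4 → 6 7 15 11 4 8 16 9 13
v[mid]=15>7: swap v[2],v[4]; hi=3 → 6 7 4 11 15 8 16 9 13
v[mid]=4<7: swap v[1],v[2]; lo=2,mid=3 → 6 4 7 11 15 8 16 9 13
v[mid]=11>7: swap v[3],v[3]; hi=2 → 6 4 7 11 15 8 16 9 13
end: lo=2, hi=2; v = 6 4 7 11 15 8 16 9 13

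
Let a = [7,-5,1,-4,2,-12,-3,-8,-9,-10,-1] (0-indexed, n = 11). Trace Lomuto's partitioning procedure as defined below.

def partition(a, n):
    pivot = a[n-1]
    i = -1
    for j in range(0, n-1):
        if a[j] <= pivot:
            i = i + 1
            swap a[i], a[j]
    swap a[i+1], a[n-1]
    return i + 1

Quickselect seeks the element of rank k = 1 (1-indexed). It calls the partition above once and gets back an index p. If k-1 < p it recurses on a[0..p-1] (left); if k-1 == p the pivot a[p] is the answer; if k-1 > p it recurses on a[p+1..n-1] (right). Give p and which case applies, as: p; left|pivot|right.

pivot = a[10] = -1; i = -1
j=0: a[0]=7 > -1 → no swap
j=1: a[1]=-5 ≤ -1 → i=0, swap a[0],a[1] → [-5,7,1,-4,2,-12,-3,-8,-9,-10,-1]
j=2: a[2]=1 > -1 → no swap
j=3: a[3]=-4 ≤ -1 → i=1, swap a[1],a[3] → [-5,-4,1,7,2,-12,-3,-8,-9,-10,-1]
j=4: a[4]=2 > -1 → no swap
j=5: a[5]=-12 ≤ -1 → i=2, swap a[2],a[5] → [-5,-4,-12,7,2,1,-3,-8,-9,-10,-1]
j=6: a[6]=-3 ≤ -1 → i=3, swap a[3],a[6] → [-5,-4,-12,-3,2,1,7,-8,-9,-10,-1]
j=7: a[7]=-8 ≤ -1 → i=4, swap a[4],a[7] → [-5,-4,-12,-3,-8,1,7,2,-9,-10,-1]
j=8: a[8]=-9 ≤ -1 → i=5, swap a[5],a[8] → [-5,-4,-12,-3,-8,-9,7,2,1,-10,-1]
j=9: a[9]=-10 ≤ -1 → i=6, swap a[6],a[9] → [-5,-4,-12,-3,-8,-9,-10,2,1,7,-1]
final swap a[7],a[10] → [-5,-4,-12,-3,-8,-9,-10,-1,1,7,2]; return 7
p = 7; k-1 = 0 < 7 ⇒ left

7; left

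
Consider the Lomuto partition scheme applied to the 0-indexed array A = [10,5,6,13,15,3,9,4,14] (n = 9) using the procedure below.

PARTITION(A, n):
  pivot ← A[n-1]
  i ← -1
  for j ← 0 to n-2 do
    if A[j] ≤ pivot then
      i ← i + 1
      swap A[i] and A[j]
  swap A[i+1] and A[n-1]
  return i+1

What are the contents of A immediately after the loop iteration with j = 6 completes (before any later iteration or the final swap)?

pivot=14, i=-1
j=0: 10≤14, i=0, swap(0,0) ⇒ [10,5,6,13,15,3,9,4,14]
j=1: 5≤14, i=1, swap(1,1) ⇒ [10,5,6,13,15,3,9,4,14]
j=2: 6≤14, i=2, swap(2,2) ⇒ [10,5,6,13,15,3,9,4,14]
j=3: 13≤14, i=3, swap(3,3) ⇒ [10,5,6,13,15,3,9,4,14]
j=4: 15>14, skip
j=5: 3≤14, i=4, swap(4,5) ⇒ [10,5,6,13,3,15,9,4,14]
j=6: 9≤14, i=5, swap(5,6) ⇒ [10,5,6,13,3,9,15,4,14]
(after j=6) A = [10,5,6,13,3,9,15,4,14]

[10,5,6,13,3,9,15,4,14]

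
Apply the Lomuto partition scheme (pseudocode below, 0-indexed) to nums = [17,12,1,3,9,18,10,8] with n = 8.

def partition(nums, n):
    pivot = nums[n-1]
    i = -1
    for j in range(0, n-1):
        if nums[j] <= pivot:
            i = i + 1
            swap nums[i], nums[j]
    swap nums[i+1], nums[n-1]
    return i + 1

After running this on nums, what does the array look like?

pivot=8, i=-1
j=0: 17>8, skip
j=1: 12>8, skip
j=2: 1≤8, i=0, swap(0,2) ⇒ [1,12,17,3,9,18,10,8]
j=3: 3≤8, i=1, swap(1,3) ⇒ [1,3,17,12,9,18,10,8]
j=4: 9>8, skip
j=5: 18>8, skip
j=6: 10>8, skip
swap(2,7) ⇒ [1,3,8,12,9,18,10,17]; return 2

[1,3,8,12,9,18,10,17]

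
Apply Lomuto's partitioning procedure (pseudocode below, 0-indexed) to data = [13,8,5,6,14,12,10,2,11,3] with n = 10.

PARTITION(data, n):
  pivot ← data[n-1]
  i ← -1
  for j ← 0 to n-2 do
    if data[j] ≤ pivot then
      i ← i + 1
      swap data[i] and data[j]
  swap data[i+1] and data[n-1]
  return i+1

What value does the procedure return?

1

pivot=3, i=-1
j=0: 13>3, skip
j=1: 8>3, skip
j=2: 5>3, skip
j=3: 6>3, skip
j=4: 14>3, skip
j=5: 12>3, skip
j=6: 10>3, skip
j=7: 2≤3, i=0, swap(0,7) ⇒ [2,8,5,6,14,12,10,13,11,3]
j=8: 11>3, skip
swap(1,9) ⇒ [2,3,5,6,14,12,10,13,11,8]; return 1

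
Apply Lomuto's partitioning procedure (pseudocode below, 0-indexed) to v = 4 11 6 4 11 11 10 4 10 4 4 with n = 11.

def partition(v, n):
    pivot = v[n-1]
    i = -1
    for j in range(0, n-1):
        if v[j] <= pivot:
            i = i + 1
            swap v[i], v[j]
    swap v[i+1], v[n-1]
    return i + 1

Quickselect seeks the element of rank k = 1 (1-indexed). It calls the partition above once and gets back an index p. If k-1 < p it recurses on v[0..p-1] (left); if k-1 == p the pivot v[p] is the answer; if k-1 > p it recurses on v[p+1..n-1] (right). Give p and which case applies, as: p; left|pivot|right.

pivot = v[10] = 4; i = -1
j=0: v[0]=4 ≤ 4 → i=0, swap v[0],v[0] (no change) → 4 11 6 4 11 11 10 4 10 4 4
j=1: v[1]=11 > 4 → no swap
j=2: v[2]=6 > 4 → no swap
j=3: v[3]=4 ≤ 4 → i=1, swap v[1],v[3] → 4 4 6 11 11 11 10 4 10 4 4
j=4: v[4]=11 > 4 → no swap
j=5: v[5]=11 > 4 → no swap
j=6: v[6]=10 > 4 → no swap
j=7: v[7]=4 ≤ 4 → i=2, swap v[2],v[7] → 4 4 4 11 11 11 10 6 10 4 4
j=8: v[8]=10 > 4 → no swap
j=9: v[9]=4 ≤ 4 → i=3, swap v[3],v[9] → 4 4 4 4 11 11 10 6 10 11 4
final swap v[4],v[10] → 4 4 4 4 4 11 10 6 10 11 11; return 4
p = 4; k-1 = 0 < 4 ⇒ left

4; left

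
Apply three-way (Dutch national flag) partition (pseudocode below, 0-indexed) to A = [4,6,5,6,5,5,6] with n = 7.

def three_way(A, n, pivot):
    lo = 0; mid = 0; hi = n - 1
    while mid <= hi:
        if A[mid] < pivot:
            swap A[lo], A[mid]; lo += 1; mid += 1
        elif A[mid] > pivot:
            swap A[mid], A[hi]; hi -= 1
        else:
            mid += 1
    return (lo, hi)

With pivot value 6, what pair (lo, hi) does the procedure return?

(4, 6)

pivot = 6; lo=0, mid=0, hi=6
A[mid]=4<6: swap A[0],A[0]; lo=1,mid=1 → [4,6,5,6,5,5,6]
A[mid]=6=6: mid=2
A[mid]=5<6: swap A[1],A[2]; lo=2,mid=3 → [4,5,6,6,5,5,6]
A[mid]=6=6: mid=4
A[mid]=5<6: swap A[2],A[4]; lo=3,mid=5 → [4,5,5,6,6,5,6]
A[mid]=5<6: swap A[3],A[5]; lo=4,mid=6 → [4,5,5,5,6,6,6]
A[mid]=6=6: mid=7
end: lo=4, hi=6; A = [4,5,5,5,6,6,6]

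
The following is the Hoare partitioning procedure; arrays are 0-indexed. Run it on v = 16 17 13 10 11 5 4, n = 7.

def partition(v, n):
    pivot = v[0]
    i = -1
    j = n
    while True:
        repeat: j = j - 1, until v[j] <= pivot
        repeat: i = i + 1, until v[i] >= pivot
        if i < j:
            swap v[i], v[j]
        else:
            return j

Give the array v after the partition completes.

pivot=16
j stops at 6 (4), i stops at 0 (16); swap ⇒ 4 17 13 10 11 5 16
j stops at 5 (5), i stops at 1 (17); swap ⇒ 4 5 13 10 11 17 16
j stops at 4, i stops at 5; i≥j ⇒ return 4. v=4 5 13 10 11 17 16

4 5 13 10 11 17 16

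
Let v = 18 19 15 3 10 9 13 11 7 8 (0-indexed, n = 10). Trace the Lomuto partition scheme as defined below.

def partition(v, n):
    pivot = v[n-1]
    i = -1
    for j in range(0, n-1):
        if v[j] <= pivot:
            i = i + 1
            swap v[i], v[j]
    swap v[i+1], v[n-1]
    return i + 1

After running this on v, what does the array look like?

pivot=8, i=-1
j=0: 18>8, skip
j=1: 19>8, skip
j=2: 15>8, skip
j=3: 3≤8, i=0, swap(0,3) ⇒ 3 19 15 18 10 9 13 11 7 8
j=4: 10>8, skip
j=5: 9>8, skip
j=6: 13>8, skip
j=7: 11>8, skip
j=8: 7≤8, i=1, swap(1,8) ⇒ 3 7 15 18 10 9 13 11 19 8
swap(2,9) ⇒ 3 7 8 18 10 9 13 11 19 15; return 2

3 7 8 18 10 9 13 11 19 15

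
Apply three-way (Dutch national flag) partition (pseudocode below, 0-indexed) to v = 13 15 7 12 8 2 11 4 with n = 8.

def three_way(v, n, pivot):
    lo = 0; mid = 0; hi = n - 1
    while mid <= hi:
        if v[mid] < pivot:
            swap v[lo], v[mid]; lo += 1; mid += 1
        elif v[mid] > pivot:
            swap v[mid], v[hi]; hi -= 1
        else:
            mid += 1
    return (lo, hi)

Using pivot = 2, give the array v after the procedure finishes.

lo=0 mid=0 hi=7
13>2: swap(0,7), hi=6 ⇒ 4 15 7 12 8 2 11 13
4>2: swap(0,6), hi=5 ⇒ 11 15 7 12 8 2 4 13
11>2: swap(0,5), hi=4 ⇒ 2 15 7 12 8 11 4 13
2=2: mid=1
15>2: swap(1,4), hi=3 ⇒ 2 8 7 12 15 11 4 13
8>2: swap(1,3), hi=2 ⇒ 2 12 7 8 15 11 4 13
12>2: swap(1,2), hi=1 ⇒ 2 7 12 8 15 11 4 13
7>2: swap(1,1), hi=0 ⇒ 2 7 12 8 15 11 4 13
done. lo=0 hi=0; v=2 7 12 8 15 11 4 13

2 7 12 8 15 11 4 13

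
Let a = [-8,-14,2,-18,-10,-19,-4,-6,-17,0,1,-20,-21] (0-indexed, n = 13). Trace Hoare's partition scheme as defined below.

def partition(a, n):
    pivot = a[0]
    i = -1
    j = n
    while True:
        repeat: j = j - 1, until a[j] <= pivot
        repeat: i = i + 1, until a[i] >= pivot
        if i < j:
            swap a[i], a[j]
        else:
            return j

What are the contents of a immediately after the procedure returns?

[-21,-14,-20,-18,-10,-19,-17,-6,-4,0,1,2,-8]

pivot = a[0] = -8; i = -1, j = 13
j→12 (a[12]=-21≤-8), i→0 (a[0]=-8≥-8); i<j, swap → [-21,-14,2,-18,-10,-19,-4,-6,-17,0,1,-20,-8]
j→11 (a[11]=-20≤-8), i→2 (a[2]=2≥-8); i<j, swap → [-21,-14,-20,-18,-10,-19,-4,-6,-17,0,1,2,-8]
j→8 (a[8]=-17≤-8), i→6 (a[6]=-4≥-8); i<j, swap → [-21,-14,-20,-18,-10,-19,-17,-6,-4,0,1,2,-8]
j→6, i→7; i≥j, return j=6. a = [-21,-14,-20,-18,-10,-19,-17,-6,-4,0,1,2,-8]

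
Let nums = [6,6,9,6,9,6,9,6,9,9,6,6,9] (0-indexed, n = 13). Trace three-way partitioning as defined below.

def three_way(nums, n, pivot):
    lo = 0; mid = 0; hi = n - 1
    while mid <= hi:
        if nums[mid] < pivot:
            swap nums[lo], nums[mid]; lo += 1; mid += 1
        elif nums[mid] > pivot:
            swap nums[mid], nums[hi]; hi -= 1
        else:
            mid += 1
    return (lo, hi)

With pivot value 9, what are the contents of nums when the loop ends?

pivot = 9; lo=0, mid=0, hi=12
nums[mid]=6<9: swap nums[0],nums[0]; lo=1,mid=1 → [6,6,9,6,9,6,9,6,9,9,6,6,9]
nums[mid]=6<9: swap nums[1],nums[1]; lo=2,mid=2 → [6,6,9,6,9,6,9,6,9,9,6,6,9]
nums[mid]=9=9: mid=3
nums[mid]=6<9: swap nums[2],nums[3]; lo=3,mid=4 → [6,6,6,9,9,6,9,6,9,9,6,6,9]
nums[mid]=9=9: mid=5
nums[mid]=6<9: swap nums[3],nums[5]; lo=4,mid=6 → [6,6,6,6,9,9,9,6,9,9,6,6,9]
nums[mid]=9=9: mid=7
nums[mid]=6<9: swap nums[4],nums[7]; lo=5,mid=8 → [6,6,6,6,6,9,9,9,9,9,6,6,9]
nums[mid]=9=9: mid=9
nums[mid]=9=9: mid=10
nums[mid]=6<9: swap nums[5],nums[10]; lo=6,mid=11 → [6,6,6,6,6,6,9,9,9,9,9,6,9]
nums[mid]=6<9: swap nums[6],nums[11]; lo=7,mid=12 → [6,6,6,6,6,6,6,9,9,9,9,9,9]
nums[mid]=9=9: mid=13
end: lo=7, hi=12; nums = [6,6,6,6,6,6,6,9,9,9,9,9,9]

[6,6,6,6,6,6,6,9,9,9,9,9,9]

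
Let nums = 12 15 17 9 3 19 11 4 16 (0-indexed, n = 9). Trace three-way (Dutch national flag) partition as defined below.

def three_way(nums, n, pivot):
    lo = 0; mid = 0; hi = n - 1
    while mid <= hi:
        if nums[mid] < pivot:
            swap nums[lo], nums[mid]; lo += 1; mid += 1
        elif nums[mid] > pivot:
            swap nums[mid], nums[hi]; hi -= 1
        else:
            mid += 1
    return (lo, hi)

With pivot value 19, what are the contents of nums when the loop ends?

12 15 17 9 3 11 4 16 19

pivot = 19; lo=0, mid=0, hi=8
nums[mid]=12<19: swap nums[0],nums[0]; lo=1,mid=1 → 12 15 17 9 3 19 11 4 16
nums[mid]=15<19: swap nums[1],nums[1]; lo=2,mid=2 → 12 15 17 9 3 19 11 4 16
nums[mid]=17<19: swap nums[2],nums[2]; lo=3,mid=3 → 12 15 17 9 3 19 11 4 16
nums[mid]=9<19: swap nums[3],nums[3]; lo=4,mid=4 → 12 15 17 9 3 19 11 4 16
nums[mid]=3<19: swap nums[4],nums[4]; lo=5,mid=5 → 12 15 17 9 3 19 11 4 16
nums[mid]=19=19: mid=6
nums[mid]=11<19: swap nums[5],nums[6]; lo=6,mid=7 → 12 15 17 9 3 11 19 4 16
nums[mid]=4<19: swap nums[6],nums[7]; lo=7,mid=8 → 12 15 17 9 3 11 4 19 16
nums[mid]=16<19: swap nums[7],nums[8]; lo=8,mid=9 → 12 15 17 9 3 11 4 16 19
end: lo=8, hi=8; nums = 12 15 17 9 3 11 4 16 19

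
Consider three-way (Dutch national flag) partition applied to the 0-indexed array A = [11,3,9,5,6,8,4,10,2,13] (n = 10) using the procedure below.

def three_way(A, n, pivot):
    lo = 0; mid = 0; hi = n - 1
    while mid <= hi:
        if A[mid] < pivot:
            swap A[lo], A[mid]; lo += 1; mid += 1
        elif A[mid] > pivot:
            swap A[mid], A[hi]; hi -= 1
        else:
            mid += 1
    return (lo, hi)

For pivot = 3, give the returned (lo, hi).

pivot = 3; lo=0, mid=0, hi=9
A[mid]=11>3: swap A[0],A[9]; hi=8 → [13,3,9,5,6,8,4,10,2,11]
A[mid]=13>3: swap A[0],A[8]; hi=7 → [2,3,9,5,6,8,4,10,13,11]
A[mid]=2<3: swap A[0],A[0]; lo=1,mid=1 → [2,3,9,5,6,8,4,10,13,11]
A[mid]=3=3: mid=2
A[mid]=9>3: swap A[2],A[7]; hi=6 → [2,3,10,5,6,8,4,9,13,11]
A[mid]=10>3: swap A[2],A[6]; hi=5 → [2,3,4,5,6,8,10,9,13,11]
A[mid]=4>3: swap A[2],A[5]; hi=4 → [2,3,8,5,6,4,10,9,13,11]
A[mid]=8>3: swap A[2],A[4]; hi=3 → [2,3,6,5,8,4,10,9,13,11]
A[mid]=6>3: swap A[2],A[3]; hi=2 → [2,3,5,6,8,4,10,9,13,11]
A[mid]=5>3: swap A[2],A[2]; hi=1 → [2,3,5,6,8,4,10,9,13,11]
end: lo=1, hi=1; A = [2,3,5,6,8,4,10,9,13,11]

(1, 1)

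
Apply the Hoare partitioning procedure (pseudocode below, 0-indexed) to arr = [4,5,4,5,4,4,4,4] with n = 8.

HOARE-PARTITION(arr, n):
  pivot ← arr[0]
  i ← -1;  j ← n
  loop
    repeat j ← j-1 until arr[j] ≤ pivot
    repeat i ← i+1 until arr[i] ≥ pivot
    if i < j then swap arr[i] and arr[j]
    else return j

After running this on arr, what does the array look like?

[4,4,4,4,5,4,5,4]

pivot=4
j stops at 7 (4), i stops at 0 (4); swap ⇒ [4,5,4,5,4,4,4,4]
j stops at 6 (4), i stops at 1 (5); swap ⇒ [4,4,4,5,4,4,5,4]
j stops at 5 (4), i stops at 2 (4); swap ⇒ [4,4,4,5,4,4,5,4]
j stops at 4 (4), i stops at 3 (5); swap ⇒ [4,4,4,4,5,4,5,4]
j stops at 3, i stops at 4; i≥j ⇒ return 3. arr=[4,4,4,4,5,4,5,4]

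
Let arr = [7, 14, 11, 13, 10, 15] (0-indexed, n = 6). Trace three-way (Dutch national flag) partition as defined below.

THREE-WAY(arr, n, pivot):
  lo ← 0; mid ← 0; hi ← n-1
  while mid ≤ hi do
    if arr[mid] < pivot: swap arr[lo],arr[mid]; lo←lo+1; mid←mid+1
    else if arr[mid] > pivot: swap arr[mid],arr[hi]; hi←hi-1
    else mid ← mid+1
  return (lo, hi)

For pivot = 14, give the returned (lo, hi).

(4, 4)

pivot = 14; lo=0, mid=0, hi=5
arr[mid]=7<14: swap arr[0],arr[0]; lo=1,mid=1 → [7, 14, 11, 13, 10, 15]
arr[mid]=14=14: mid=2
arr[mid]=11<14: swap arr[1],arr[2]; lo=2,mid=3 → [7, 11, 14, 13, 10, 15]
arr[mid]=13<14: swap arr[2],arr[3]; lo=3,mid=4 → [7, 11, 13, 14, 10, 15]
arr[mid]=10<14: swap arr[3],arr[4]; lo=4,mid=5 → [7, 11, 13, 10, 14, 15]
arr[mid]=15>14: swap arr[5],arr[5]; hi=4 → [7, 11, 13, 10, 14, 15]
end: lo=4, hi=4; arr = [7, 11, 13, 10, 14, 15]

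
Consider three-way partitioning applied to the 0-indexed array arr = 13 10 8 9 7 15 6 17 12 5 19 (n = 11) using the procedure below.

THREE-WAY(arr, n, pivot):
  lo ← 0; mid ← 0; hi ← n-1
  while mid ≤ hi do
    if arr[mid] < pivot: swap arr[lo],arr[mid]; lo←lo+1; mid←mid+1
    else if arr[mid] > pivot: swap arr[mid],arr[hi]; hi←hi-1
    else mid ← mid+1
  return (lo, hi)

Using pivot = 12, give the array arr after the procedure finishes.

pivot = 12; lo=0, mid=0, hi=10
arr[mid]=13>12: swap arr[0],arr[10]; hi=9 → 19 10 8 9 7 15 6 17 12 5 13
arr[mid]=19>12: swap arr[0],arr[9]; hi=8 → 5 10 8 9 7 15 6 17 12 19 13
arr[mid]=5<12: swap arr[0],arr[0]; lo=1,mid=1 → 5 10 8 9 7 15 6 17 12 19 13
arr[mid]=10<12: swap arr[1],arr[1]; lo=2,mid=2 → 5 10 8 9 7 15 6 17 12 19 13
arr[mid]=8<12: swap arr[2],arr[2]; lo=3,mid=3 → 5 10 8 9 7 15 6 17 12 19 13
arr[mid]=9<12: swap arr[3],arr[3]; lo=4,mid=4 → 5 10 8 9 7 15 6 17 12 19 13
arr[mid]=7<12: swap arr[4],arr[4]; lo=5,mid=5 → 5 10 8 9 7 15 6 17 12 19 13
arr[mid]=15>12: swap arr[5],arr[8]; hi=7 → 5 10 8 9 7 12 6 17 15 19 13
arr[mid]=12=12: mid=6
arr[mid]=6<12: swap arr[5],arr[6]; lo=6,mid=7 → 5 10 8 9 7 6 12 17 15 19 13
arr[mid]=17>12: swap arr[7],arr[7]; hi=6 → 5 10 8 9 7 6 12 17 15 19 13
end: lo=6, hi=6; arr = 5 10 8 9 7 6 12 17 15 19 13

5 10 8 9 7 6 12 17 15 19 13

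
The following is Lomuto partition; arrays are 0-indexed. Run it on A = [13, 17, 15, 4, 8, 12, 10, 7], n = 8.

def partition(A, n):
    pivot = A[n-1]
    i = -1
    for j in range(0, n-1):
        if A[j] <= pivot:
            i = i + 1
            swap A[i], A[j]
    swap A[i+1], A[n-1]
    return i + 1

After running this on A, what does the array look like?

[4, 7, 15, 13, 8, 12, 10, 17]

pivot=7, i=-1
j=0: 13>7, skip
j=1: 17>7, skip
j=2: 15>7, skip
j=3: 4≤7, i=0, swap(0,3) ⇒ [4, 17, 15, 13, 8, 12, 10, 7]
j=4: 8>7, skip
j=5: 12>7, skip
j=6: 10>7, skip
swap(1,7) ⇒ [4, 7, 15, 13, 8, 12, 10, 17]; return 1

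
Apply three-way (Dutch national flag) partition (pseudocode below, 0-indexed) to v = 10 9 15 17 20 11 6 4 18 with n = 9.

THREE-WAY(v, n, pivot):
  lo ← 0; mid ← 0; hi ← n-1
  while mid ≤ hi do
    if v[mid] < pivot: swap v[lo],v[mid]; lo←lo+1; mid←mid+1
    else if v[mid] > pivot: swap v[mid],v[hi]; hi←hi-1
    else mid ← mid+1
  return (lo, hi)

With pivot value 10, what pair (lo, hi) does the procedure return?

(3, 3)

pivot = 10; lo=0, mid=0, hi=8
v[mid]=10=10: mid=1
v[mid]=9<10: swap v[0],v[1]; lo=1,mid=2 → 9 10 15 17 20 11 6 4 18
v[mid]=15>10: swap v[2],v[8]; hi=7 → 9 10 18 17 20 11 6 4 15
v[mid]=18>10: swap v[2],v[7]; hi=6 → 9 10 4 17 20 11 6 18 15
v[mid]=4<10: swap v[1],v[2]; lo=2,mid=3 → 9 4 10 17 20 11 6 18 15
v[mid]=17>10: swap v[3],v[6]; hi=5 → 9 4 10 6 20 11 17 18 15
v[mid]=6<10: swap v[2],v[3]; lo=3,mid=4 → 9 4 6 10 20 11 17 18 15
v[mid]=20>10: swap v[4],v[5]; hi=4 → 9 4 6 10 11 20 17 18 15
v[mid]=11>10: swap v[4],v[4]; hi=3 → 9 4 6 10 11 20 17 18 15
end: lo=3, hi=3; v = 9 4 6 10 11 20 17 18 15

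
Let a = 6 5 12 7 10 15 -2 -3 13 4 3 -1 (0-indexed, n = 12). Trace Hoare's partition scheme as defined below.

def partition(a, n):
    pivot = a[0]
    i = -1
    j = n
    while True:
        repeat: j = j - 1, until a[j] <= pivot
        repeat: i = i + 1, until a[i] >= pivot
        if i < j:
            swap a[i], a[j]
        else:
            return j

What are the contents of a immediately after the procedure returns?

-1 5 3 4 -3 -2 15 10 13 7 12 6

pivot=6
j stops at 11 (-1), i stops at 0 (6); swap ⇒ -1 5 12 7 10 15 -2 -3 13 4 3 6
j stops at 10 (3), i stops at 2 (12); swap ⇒ -1 5 3 7 10 15 -2 -3 13 4 12 6
j stops at 9 (4), i stops at 3 (7); swap ⇒ -1 5 3 4 10 15 -2 -3 13 7 12 6
j stops at 7 (-3), i stops at 4 (10); swap ⇒ -1 5 3 4 -3 15 -2 10 13 7 12 6
j stops at 6 (-2), i stops at 5 (15); swap ⇒ -1 5 3 4 -3 -2 15 10 13 7 12 6
j stops at 5, i stops at 6; i≥j ⇒ return 5. a=-1 5 3 4 -3 -2 15 10 13 7 12 6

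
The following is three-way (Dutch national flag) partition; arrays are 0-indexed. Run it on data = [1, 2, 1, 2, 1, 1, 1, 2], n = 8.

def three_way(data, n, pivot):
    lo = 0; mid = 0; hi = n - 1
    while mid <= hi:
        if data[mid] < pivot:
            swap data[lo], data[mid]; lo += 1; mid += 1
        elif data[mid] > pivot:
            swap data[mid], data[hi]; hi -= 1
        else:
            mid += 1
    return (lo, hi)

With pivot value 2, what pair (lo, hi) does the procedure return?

(5, 7)

pivot = 2; lo=0, mid=0, hi=7
data[mid]=1<2: swap data[0],data[0]; lo=1,mid=1 → [1, 2, 1, 2, 1, 1, 1, 2]
data[mid]=2=2: mid=2
data[mid]=1<2: swap data[1],data[2]; lo=2,mid=3 → [1, 1, 2, 2, 1, 1, 1, 2]
data[mid]=2=2: mid=4
data[mid]=1<2: swap data[2],data[4]; lo=3,mid=5 → [1, 1, 1, 2, 2, 1, 1, 2]
data[mid]=1<2: swap data[3],data[5]; lo=4,mid=6 → [1, 1, 1, 1, 2, 2, 1, 2]
data[mid]=1<2: swap data[4],data[6]; lo=5,mid=7 → [1, 1, 1, 1, 1, 2, 2, 2]
data[mid]=2=2: mid=8
end: lo=5, hi=7; data = [1, 1, 1, 1, 1, 2, 2, 2]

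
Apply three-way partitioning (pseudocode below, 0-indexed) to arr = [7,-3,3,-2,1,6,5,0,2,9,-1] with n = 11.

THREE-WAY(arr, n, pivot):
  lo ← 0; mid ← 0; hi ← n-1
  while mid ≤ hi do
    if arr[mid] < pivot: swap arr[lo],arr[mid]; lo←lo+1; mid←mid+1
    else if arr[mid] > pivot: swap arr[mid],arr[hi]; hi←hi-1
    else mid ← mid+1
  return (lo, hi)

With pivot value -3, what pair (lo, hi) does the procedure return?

lo=0 mid=0 hi=10
7>-3: swap(0,10), hi=9 ⇒ [-1,-3,3,-2,1,6,5,0,2,9,7]
-1>-3: swap(0,9), hi=8 ⇒ [9,-3,3,-2,1,6,5,0,2,-1,7]
9>-3: swap(0,8), hi=7 ⇒ [2,-3,3,-2,1,6,5,0,9,-1,7]
2>-3: swap(0,7), hi=6 ⇒ [0,-3,3,-2,1,6,5,2,9,-1,7]
0>-3: swap(0,6), hi=5 ⇒ [5,-3,3,-2,1,6,0,2,9,-1,7]
5>-3: swap(0,5), hi=4 ⇒ [6,-3,3,-2,1,5,0,2,9,-1,7]
6>-3: swap(0,4), hi=3 ⇒ [1,-3,3,-2,6,5,0,2,9,-1,7]
1>-3: swap(0,3), hi=2 ⇒ [-2,-3,3,1,6,5,0,2,9,-1,7]
-2>-3: swap(0,2), hi=1 ⇒ [3,-3,-2,1,6,5,0,2,9,-1,7]
3>-3: swap(0,1), hi=0 ⇒ [-3,3,-2,1,6,5,0,2,9,-1,7]
-3=-3: mid=1
done. lo=0 hi=0; arr=[-3,3,-2,1,6,5,0,2,9,-1,7]

(0, 0)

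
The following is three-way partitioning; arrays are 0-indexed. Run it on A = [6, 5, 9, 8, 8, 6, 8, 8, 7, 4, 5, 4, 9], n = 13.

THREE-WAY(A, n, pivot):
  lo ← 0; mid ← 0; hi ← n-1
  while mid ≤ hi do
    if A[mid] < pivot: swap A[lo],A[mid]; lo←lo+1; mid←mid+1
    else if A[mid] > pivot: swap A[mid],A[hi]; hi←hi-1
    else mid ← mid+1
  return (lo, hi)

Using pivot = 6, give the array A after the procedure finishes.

[5, 4, 5, 4, 6, 6, 8, 7, 8, 8, 8, 9, 9]

lo=0 mid=0 hi=12
6=6: mid=1
5<6: swap(0,1), lo=1 mid=2 ⇒ [5, 6, 9, 8, 8, 6, 8, 8, 7, 4, 5, 4, 9]
9>6: swap(2,12), hi=11 ⇒ [5, 6, 9, 8, 8, 6, 8, 8, 7, 4, 5, 4, 9]
9>6: swap(2,11), hi=10 ⇒ [5, 6, 4, 8, 8, 6, 8, 8, 7, 4, 5, 9, 9]
4<6: swap(1,2), lo=2 mid=3 ⇒ [5, 4, 6, 8, 8, 6, 8, 8, 7, 4, 5, 9, 9]
8>6: swap(3,10), hi=9 ⇒ [5, 4, 6, 5, 8, 6, 8, 8, 7, 4, 8, 9, 9]
5<6: swap(2,3), lo=3 mid=4 ⇒ [5, 4, 5, 6, 8, 6, 8, 8, 7, 4, 8, 9, 9]
8>6: swap(4,9), hi=8 ⇒ [5, 4, 5, 6, 4, 6, 8, 8, 7, 8, 8, 9, 9]
4<6: swap(3,4), lo=4 mid=5 ⇒ [5, 4, 5, 4, 6, 6, 8, 8, 7, 8, 8, 9, 9]
6=6: mid=6
8>6: swap(6,8), hi=7 ⇒ [5, 4, 5, 4, 6, 6, 7, 8, 8, 8, 8, 9, 9]
7>6: swap(6,7), hi=6 ⇒ [5, 4, 5, 4, 6, 6, 8, 7, 8, 8, 8, 9, 9]
8>6: swap(6,6), hi=5 ⇒ [5, 4, 5, 4, 6, 6, 8, 7, 8, 8, 8, 9, 9]
done. lo=4 hi=5; A=[5, 4, 5, 4, 6, 6, 8, 7, 8, 8, 8, 9, 9]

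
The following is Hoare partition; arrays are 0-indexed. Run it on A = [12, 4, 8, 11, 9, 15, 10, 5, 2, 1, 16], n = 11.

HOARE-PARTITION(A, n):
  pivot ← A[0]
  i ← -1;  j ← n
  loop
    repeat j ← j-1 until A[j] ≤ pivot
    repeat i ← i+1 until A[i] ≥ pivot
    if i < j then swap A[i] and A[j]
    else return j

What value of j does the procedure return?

7

pivot = A[0] = 12; i = -1, j = 11
j→9 (A[9]=1≤12), i→0 (A[0]=12≥12); i<j, swap → [1, 4, 8, 11, 9, 15, 10, 5, 2, 12, 16]
j→8 (A[8]=2≤12), i→5 (A[5]=15≥12); i<j, swap → [1, 4, 8, 11, 9, 2, 10, 5, 15, 12, 16]
j→7, i→8; i≥j, return j=7. A = [1, 4, 8, 11, 9, 2, 10, 5, 15, 12, 16]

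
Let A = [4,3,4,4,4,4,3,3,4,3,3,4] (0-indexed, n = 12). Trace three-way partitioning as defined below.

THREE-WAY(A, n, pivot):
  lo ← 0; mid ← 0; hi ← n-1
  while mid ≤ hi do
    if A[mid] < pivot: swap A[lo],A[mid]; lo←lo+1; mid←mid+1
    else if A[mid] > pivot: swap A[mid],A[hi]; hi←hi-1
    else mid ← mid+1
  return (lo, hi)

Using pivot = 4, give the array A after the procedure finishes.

lo=0 mid=0 hi=11
4=4: mid=1
3<4: swap(0,1), lo=1 mid=2 ⇒ [3,4,4,4,4,4,3,3,4,3,3,4]
4=4: mid=3
4=4: mid=4
4=4: mid=5
4=4: mid=6
3<4: swap(1,6), lo=2 mid=7 ⇒ [3,3,4,4,4,4,4,3,4,3,3,4]
3<4: swap(2,7), lo=3 mid=8 ⇒ [3,3,3,4,4,4,4,4,4,3,3,4]
4=4: mid=9
3<4: swap(3,9), lo=4 mid=10 ⇒ [3,3,3,3,4,4,4,4,4,4,3,4]
3<4: swap(4,10), lo=5 mid=11 ⇒ [3,3,3,3,3,4,4,4,4,4,4,4]
4=4: mid=12
done. lo=5 hi=11; A=[3,3,3,3,3,4,4,4,4,4,4,4]

[3,3,3,3,3,4,4,4,4,4,4,4]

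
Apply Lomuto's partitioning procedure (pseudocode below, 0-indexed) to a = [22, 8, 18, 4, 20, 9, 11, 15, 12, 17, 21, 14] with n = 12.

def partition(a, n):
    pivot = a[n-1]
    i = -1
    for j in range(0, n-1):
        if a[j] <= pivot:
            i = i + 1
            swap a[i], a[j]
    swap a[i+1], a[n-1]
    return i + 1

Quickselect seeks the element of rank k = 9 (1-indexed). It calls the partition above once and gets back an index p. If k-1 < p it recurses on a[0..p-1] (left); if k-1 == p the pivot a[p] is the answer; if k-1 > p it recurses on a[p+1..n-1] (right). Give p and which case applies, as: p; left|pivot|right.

pivot = a[11] = 14; i = -1
j=0: a[0]=22 > 14 → no swap
j=1: a[1]=8 ≤ 14 → i=0, swap a[0],a[1] → [8, 22, 18, 4, 20, 9, 11, 15, 12, 17, 21, 14]
j=2: a[2]=18 > 14 → no swap
j=3: a[3]=4 ≤ 14 → i=1, swap a[1],a[3] → [8, 4, 18, 22, 20, 9, 11, 15, 12, 17, 21, 14]
j=4: a[4]=20 > 14 → no swap
j=5: a[5]=9 ≤ 14 → i=2, swap a[2],a[5] → [8, 4, 9, 22, 20, 18, 11, 15, 12, 17, 21, 14]
j=6: a[6]=11 ≤ 14 → i=3, swap a[3],a[6] → [8, 4, 9, 11, 20, 18, 22, 15, 12, 17, 21, 14]
j=7: a[7]=15 > 14 → no swap
j=8: a[8]=12 ≤ 14 → i=4, swap a[4],a[8] → [8, 4, 9, 11, 12, 18, 22, 15, 20, 17, 21, 14]
j=9: a[9]=17 > 14 → no swap
j=10: a[10]=21 > 14 → no swap
final swap a[5],a[11] → [8, 4, 9, 11, 12, 14, 22, 15, 20, 17, 21, 18]; return 5
p = 5; k-1 = 8 > 5 ⇒ right

5; right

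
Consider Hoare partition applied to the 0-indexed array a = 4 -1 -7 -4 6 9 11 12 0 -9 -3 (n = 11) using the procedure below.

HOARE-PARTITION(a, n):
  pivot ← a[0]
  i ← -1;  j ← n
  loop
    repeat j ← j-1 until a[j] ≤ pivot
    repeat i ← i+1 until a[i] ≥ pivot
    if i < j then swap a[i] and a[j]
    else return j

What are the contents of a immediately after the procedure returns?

-3 -1 -7 -4 -9 0 11 12 9 6 4

pivot=4
j stops at 10 (-3), i stops at 0 (4); swap ⇒ -3 -1 -7 -4 6 9 11 12 0 -9 4
j stops at 9 (-9), i stops at 4 (6); swap ⇒ -3 -1 -7 -4 -9 9 11 12 0 6 4
j stops at 8 (0), i stops at 5 (9); swap ⇒ -3 -1 -7 -4 -9 0 11 12 9 6 4
j stops at 5, i stops at 6; i≥j ⇒ return 5. a=-3 -1 -7 -4 -9 0 11 12 9 6 4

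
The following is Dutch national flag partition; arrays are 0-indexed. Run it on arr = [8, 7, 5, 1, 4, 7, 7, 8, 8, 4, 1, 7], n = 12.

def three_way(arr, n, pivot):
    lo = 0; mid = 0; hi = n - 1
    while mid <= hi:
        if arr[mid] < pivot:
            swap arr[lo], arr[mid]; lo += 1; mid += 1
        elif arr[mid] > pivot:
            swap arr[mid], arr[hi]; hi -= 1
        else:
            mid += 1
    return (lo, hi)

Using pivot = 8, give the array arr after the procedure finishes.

lo=0 mid=0 hi=11
8=8: mid=1
7<8: swap(0,1), lo=1 mid=2 ⇒ [7, 8, 5, 1, 4, 7, 7, 8, 8, 4, 1, 7]
5<8: swap(1,2), lo=2 mid=3 ⇒ [7, 5, 8, 1, 4, 7, 7, 8, 8, 4, 1, 7]
1<8: swap(2,3), lo=3 mid=4 ⇒ [7, 5, 1, 8, 4, 7, 7, 8, 8, 4, 1, 7]
4<8: swap(3,4), lo=4 mid=5 ⇒ [7, 5, 1, 4, 8, 7, 7, 8, 8, 4, 1, 7]
7<8: swap(4,5), lo=5 mid=6 ⇒ [7, 5, 1, 4, 7, 8, 7, 8, 8, 4, 1, 7]
7<8: swap(5,6), lo=6 mid=7 ⇒ [7, 5, 1, 4, 7, 7, 8, 8, 8, 4, 1, 7]
8=8: mid=8
8=8: mid=9
4<8: swap(6,9), lo=7 mid=10 ⇒ [7, 5, 1, 4, 7, 7, 4, 8, 8, 8, 1, 7]
1<8: swap(7,10), lo=8 mid=11 ⇒ [7, 5, 1, 4, 7, 7, 4, 1, 8, 8, 8, 7]
7<8: swap(8,11), lo=9 mid=12 ⇒ [7, 5, 1, 4, 7, 7, 4, 1, 7, 8, 8, 8]
done. lo=9 hi=11; arr=[7, 5, 1, 4, 7, 7, 4, 1, 7, 8, 8, 8]

[7, 5, 1, 4, 7, 7, 4, 1, 7, 8, 8, 8]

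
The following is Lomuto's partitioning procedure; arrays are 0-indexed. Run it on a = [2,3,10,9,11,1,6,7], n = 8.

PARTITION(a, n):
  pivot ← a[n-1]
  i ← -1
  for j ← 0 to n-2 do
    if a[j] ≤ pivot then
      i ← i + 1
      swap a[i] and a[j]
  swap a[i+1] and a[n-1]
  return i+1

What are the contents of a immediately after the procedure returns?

[2,3,1,6,7,10,9,11]

pivot = a[7] = 7; i = -1
j=0: a[0]=2 ≤ 7 → i=0, swap a[0],a[0] (no change) → [2,3,10,9,11,1,6,7]
j=1: a[1]=3 ≤ 7 → i=1, swap a[1],a[1] (no change) → [2,3,10,9,11,1,6,7]
j=2: a[2]=10 > 7 → no swap
j=3: a[3]=9 > 7 → no swap
j=4: a[4]=11 > 7 → no swap
j=5: a[5]=1 ≤ 7 → i=2, swap a[2],a[5] → [2,3,1,9,11,10,6,7]
j=6: a[6]=6 ≤ 7 → i=3, swap a[3],a[6] → [2,3,1,6,11,10,9,7]
final swap a[4],a[7] → [2,3,1,6,7,10,9,11]; return 4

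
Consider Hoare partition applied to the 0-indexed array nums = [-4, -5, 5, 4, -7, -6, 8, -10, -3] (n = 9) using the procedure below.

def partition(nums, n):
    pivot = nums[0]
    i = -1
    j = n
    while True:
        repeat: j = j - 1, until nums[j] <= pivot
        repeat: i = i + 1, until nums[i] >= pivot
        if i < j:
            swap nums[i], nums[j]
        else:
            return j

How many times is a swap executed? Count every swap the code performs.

pivot = nums[0] = -4; i = -1, j = 9
j→7 (nums[7]=-10≤-4), i→0 (nums[0]=-4≥-4); i<j, swap → [-10, -5, 5, 4, -7, -6, 8, -4, -3]
j→5 (nums[5]=-6≤-4), i→2 (nums[2]=5≥-4); i<j, swap → [-10, -5, -6, 4, -7, 5, 8, -4, -3]
j→4 (nums[4]=-7≤-4), i→3 (nums[3]=4≥-4); i<j, swap → [-10, -5, -6, -7, 4, 5, 8, -4, -3]
j→3, i→4; i≥j, return j=3. nums = [-10, -5, -6, -7, 4, 5, 8, -4, -3]

3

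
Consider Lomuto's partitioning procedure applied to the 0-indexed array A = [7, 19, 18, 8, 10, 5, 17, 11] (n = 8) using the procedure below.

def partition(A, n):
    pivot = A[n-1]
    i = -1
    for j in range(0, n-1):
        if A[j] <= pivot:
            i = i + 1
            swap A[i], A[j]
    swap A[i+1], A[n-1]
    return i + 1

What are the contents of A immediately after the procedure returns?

pivot=11, i=-1
j=0: 7≤11, i=0, swap(0,0) ⇒ [7, 19, 18, 8, 10, 5, 17, 11]
j=1: 19>11, skip
j=2: 18>11, skip
j=3: 8≤11, i=1, swap(1,3) ⇒ [7, 8, 18, 19, 10, 5, 17, 11]
j=4: 10≤11, i=2, swap(2,4) ⇒ [7, 8, 10, 19, 18, 5, 17, 11]
j=5: 5≤11, i=3, swap(3,5) ⇒ [7, 8, 10, 5, 18, 19, 17, 11]
j=6: 17>11, skip
swap(4,7) ⇒ [7, 8, 10, 5, 11, 19, 17, 18]; return 4

[7, 8, 10, 5, 11, 19, 17, 18]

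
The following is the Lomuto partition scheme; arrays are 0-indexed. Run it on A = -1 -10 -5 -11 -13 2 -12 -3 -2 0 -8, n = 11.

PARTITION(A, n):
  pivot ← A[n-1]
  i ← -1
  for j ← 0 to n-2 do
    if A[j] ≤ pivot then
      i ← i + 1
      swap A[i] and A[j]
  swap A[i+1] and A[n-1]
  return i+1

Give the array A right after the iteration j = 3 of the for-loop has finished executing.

-10 -11 -5 -1 -13 2 -12 -3 -2 0 -8

pivot=-8, i=-1
j=0: -1>-8, skip
j=1: -10≤-8, i=0, swap(0,1) ⇒ -10 -1 -5 -11 -13 2 -12 -3 -2 0 -8
j=2: -5>-8, skip
j=3: -11≤-8, i=1, swap(1,3) ⇒ -10 -11 -5 -1 -13 2 -12 -3 -2 0 -8
(after j=3) A = -10 -11 -5 -1 -13 2 -12 -3 -2 0 -8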